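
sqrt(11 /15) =sqrt(165) /15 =0.86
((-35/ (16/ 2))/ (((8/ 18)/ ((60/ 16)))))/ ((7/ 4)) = -675/ 32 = -21.09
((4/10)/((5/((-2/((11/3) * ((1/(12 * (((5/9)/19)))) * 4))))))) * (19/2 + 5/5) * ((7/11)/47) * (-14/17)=4116/9184505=0.00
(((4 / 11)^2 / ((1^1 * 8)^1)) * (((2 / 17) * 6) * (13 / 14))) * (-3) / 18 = -26 / 14399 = -0.00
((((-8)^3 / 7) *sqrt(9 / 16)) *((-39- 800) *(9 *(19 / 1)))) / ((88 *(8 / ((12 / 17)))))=10329768 / 1309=7891.34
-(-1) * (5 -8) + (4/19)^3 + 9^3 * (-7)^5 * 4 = -336154205621/6859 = -49009214.99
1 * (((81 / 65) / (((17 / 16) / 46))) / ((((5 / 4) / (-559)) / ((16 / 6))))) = -27343872 / 425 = -64338.52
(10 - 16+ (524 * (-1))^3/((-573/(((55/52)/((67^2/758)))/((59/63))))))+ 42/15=157443973166672/3288125165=47882.60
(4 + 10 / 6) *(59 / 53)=1003 / 159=6.31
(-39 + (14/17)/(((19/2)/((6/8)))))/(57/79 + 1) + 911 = 4878113/5491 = 888.38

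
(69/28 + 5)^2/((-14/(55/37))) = -5.92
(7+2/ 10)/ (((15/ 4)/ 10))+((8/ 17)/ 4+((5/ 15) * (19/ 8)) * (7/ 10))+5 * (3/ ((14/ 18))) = 1118339/ 28560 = 39.16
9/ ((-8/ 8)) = -9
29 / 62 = 0.47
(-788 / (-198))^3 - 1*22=39816406 / 970299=41.04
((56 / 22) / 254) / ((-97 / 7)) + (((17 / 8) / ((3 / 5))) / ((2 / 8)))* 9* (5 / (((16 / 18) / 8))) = 1554965579 / 271018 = 5737.50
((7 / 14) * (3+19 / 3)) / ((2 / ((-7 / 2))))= -49 / 6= -8.17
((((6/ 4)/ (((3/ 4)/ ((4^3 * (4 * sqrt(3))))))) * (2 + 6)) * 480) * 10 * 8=272428036.14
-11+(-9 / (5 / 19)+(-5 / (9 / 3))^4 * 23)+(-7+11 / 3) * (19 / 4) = 94313 / 810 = 116.44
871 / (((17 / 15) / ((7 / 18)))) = 30485 / 102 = 298.87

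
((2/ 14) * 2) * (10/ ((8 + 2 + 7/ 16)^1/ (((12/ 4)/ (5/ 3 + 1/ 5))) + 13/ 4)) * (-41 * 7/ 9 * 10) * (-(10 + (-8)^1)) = 187.00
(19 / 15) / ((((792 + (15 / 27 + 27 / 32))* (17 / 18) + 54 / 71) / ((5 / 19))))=122688 / 276078229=0.00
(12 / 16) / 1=0.75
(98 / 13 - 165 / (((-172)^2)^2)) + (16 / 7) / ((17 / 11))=12209221875945 / 1353954597632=9.02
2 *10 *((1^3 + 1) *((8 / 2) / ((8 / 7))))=140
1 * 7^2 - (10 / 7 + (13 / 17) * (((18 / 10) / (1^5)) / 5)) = 140706 / 2975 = 47.30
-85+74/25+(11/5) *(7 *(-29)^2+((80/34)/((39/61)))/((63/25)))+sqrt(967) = 12903.67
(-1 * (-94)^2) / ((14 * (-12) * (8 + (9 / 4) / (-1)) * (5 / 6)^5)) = 11451456 / 503125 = 22.76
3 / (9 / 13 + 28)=39 / 373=0.10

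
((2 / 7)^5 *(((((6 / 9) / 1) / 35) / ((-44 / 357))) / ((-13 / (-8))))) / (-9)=2176 / 108153045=0.00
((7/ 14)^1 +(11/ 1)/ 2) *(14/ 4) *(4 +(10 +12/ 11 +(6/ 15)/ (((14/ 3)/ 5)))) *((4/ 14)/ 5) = 1434/ 77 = 18.62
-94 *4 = -376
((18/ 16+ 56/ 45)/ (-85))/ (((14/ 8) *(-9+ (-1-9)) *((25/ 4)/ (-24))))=-0.00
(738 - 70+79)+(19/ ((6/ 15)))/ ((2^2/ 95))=15001/ 8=1875.12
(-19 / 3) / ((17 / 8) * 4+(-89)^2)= -38 / 47577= -0.00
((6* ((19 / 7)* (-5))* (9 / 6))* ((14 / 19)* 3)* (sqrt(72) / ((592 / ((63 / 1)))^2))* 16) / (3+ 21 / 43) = -4608009* sqrt(2) / 54760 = -119.00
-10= -10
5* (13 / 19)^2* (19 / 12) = 845 / 228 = 3.71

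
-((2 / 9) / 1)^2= -4 / 81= -0.05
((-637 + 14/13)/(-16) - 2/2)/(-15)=-8059/3120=-2.58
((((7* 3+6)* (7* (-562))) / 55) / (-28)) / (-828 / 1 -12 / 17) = -42993 / 516560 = -0.08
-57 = -57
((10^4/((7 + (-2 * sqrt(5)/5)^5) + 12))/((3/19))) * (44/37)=6688000000 * sqrt(5)/125108211 + 496375000000/125108211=4087.10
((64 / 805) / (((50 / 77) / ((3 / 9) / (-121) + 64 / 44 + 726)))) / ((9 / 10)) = 3380032 / 34155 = 98.96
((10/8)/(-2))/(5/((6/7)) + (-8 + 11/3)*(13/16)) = -10/37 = -0.27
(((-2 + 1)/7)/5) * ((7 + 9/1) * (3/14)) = -24/245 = -0.10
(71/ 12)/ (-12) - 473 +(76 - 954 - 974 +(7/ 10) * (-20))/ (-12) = -45791/ 144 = -317.99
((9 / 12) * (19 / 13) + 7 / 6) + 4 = 977 / 156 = 6.26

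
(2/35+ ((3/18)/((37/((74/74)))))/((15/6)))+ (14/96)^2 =239327/2983680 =0.08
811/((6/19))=15409/6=2568.17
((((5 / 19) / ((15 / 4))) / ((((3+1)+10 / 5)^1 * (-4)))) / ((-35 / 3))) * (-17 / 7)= -17 / 27930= -0.00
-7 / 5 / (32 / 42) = -147 / 80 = -1.84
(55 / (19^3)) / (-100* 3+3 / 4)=-220 / 8210223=-0.00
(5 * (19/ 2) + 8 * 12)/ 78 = 287/ 156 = 1.84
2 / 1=2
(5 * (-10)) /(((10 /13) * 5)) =-13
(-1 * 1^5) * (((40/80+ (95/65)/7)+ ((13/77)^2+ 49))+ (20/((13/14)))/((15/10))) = -29642089/462462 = -64.10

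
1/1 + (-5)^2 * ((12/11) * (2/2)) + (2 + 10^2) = 1433/11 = 130.27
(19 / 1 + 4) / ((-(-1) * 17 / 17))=23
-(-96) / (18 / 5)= 80 / 3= 26.67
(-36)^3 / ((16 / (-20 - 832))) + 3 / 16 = 39750915 / 16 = 2484432.19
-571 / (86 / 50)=-14275 / 43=-331.98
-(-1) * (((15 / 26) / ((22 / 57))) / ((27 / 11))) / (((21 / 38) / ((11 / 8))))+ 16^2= 257.52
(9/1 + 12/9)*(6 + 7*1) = 403/3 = 134.33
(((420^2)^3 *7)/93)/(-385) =-365935449600000/341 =-1073124485630.50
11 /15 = 0.73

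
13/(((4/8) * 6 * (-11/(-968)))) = 1144/3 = 381.33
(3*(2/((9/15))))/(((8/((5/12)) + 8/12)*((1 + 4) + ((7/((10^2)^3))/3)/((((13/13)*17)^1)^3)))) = 1105425000000/10980555001043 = 0.10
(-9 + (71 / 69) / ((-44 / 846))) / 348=-4855 / 58696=-0.08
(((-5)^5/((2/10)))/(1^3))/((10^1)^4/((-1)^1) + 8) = 15625/9992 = 1.56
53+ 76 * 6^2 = 2789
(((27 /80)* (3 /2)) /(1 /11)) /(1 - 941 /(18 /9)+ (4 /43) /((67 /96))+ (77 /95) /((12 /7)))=-146317347 /12320056088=-0.01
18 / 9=2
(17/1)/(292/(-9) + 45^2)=153/17933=0.01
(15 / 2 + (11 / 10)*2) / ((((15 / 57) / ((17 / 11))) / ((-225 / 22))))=-281979 / 484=-582.60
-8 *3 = -24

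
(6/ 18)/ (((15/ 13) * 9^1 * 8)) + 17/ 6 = 9193/ 3240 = 2.84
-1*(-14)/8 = 7/4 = 1.75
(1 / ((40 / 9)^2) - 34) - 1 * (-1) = -32.95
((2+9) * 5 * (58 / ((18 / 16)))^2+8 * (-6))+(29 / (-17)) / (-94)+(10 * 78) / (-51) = 18914175125 / 129438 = 146125.37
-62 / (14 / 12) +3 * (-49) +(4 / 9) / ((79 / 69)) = -331393 / 1659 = -199.75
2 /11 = 0.18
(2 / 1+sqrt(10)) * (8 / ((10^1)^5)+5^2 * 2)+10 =687501 / 6250+625001 * sqrt(10) / 12500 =268.11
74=74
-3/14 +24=333/14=23.79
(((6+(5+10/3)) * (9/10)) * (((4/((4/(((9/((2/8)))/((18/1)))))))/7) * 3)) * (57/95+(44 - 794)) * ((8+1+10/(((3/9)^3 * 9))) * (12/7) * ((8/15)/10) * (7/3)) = -301618512/4375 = -68941.37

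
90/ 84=15/ 14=1.07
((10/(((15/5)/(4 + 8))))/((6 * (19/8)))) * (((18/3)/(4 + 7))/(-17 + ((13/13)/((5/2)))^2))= -8000/87989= -0.09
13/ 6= 2.17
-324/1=-324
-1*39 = -39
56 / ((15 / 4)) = 224 / 15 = 14.93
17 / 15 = 1.13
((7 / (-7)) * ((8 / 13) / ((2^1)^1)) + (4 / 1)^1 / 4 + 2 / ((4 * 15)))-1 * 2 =-497 / 390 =-1.27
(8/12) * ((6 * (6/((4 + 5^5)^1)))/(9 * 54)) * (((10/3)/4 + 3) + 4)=94/760347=0.00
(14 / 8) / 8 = 7 / 32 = 0.22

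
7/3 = 2.33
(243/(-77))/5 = -243/385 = -0.63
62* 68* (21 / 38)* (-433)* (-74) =1418435256 / 19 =74654487.16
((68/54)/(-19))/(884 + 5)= -34/456057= -0.00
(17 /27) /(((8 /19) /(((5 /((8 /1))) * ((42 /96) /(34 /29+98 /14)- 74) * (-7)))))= 3169978525 /6552576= 483.78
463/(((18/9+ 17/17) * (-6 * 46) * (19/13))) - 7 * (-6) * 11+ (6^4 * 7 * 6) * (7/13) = 6088677713/204516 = 29771.16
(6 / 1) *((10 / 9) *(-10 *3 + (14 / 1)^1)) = -320 / 3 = -106.67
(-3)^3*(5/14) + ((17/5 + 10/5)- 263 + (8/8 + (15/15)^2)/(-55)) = -41161/154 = -267.28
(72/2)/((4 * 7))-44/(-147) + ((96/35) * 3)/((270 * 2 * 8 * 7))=1942/1225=1.59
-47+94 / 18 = -376 / 9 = -41.78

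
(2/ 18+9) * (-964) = -79048/ 9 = -8783.11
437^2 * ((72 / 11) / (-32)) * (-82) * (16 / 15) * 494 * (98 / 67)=9097268168352 / 3685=2468729489.38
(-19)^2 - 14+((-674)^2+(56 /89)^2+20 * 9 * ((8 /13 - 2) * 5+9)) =454997.24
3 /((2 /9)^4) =19683 /16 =1230.19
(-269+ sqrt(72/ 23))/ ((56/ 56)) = -269+ 6 * sqrt(46)/ 23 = -267.23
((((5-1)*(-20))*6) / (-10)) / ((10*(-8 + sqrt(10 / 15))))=-288 / 475-12*sqrt(6) / 475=-0.67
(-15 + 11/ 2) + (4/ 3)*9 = 5/ 2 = 2.50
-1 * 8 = -8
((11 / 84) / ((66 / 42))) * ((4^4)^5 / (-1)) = -274877906944 / 3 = -91625968981.33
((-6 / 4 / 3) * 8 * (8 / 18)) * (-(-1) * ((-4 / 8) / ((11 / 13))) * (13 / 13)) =104 / 99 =1.05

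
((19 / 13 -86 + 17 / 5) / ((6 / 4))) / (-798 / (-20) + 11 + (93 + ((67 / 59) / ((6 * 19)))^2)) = -159060591216 / 423143989151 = -0.38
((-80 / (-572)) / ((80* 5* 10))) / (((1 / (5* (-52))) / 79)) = -79 / 110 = -0.72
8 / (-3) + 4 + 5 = 19 / 3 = 6.33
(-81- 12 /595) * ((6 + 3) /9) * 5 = -48207 /119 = -405.10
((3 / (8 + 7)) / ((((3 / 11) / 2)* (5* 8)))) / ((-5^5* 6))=-11 / 5625000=-0.00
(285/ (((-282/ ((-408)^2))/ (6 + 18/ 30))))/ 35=-31724.29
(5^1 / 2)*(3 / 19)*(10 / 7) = 75 / 133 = 0.56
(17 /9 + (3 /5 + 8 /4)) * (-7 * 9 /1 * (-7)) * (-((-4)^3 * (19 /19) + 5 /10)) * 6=3771138 /5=754227.60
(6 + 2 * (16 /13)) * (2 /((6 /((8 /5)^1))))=176 /39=4.51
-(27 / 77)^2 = -729 / 5929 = -0.12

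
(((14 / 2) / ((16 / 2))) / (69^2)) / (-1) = -7 / 38088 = -0.00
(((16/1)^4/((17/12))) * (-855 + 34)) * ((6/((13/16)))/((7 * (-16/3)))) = 11621892096/1547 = 7512535.29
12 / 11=1.09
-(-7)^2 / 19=-2.58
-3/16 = -0.19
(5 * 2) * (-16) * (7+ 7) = -2240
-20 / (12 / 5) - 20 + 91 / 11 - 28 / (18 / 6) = -970 / 33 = -29.39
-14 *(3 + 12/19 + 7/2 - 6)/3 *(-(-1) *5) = -1505/57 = -26.40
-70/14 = -5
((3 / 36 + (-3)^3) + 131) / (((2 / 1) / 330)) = 68695 / 4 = 17173.75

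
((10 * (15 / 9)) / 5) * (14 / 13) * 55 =7700 / 39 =197.44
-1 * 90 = -90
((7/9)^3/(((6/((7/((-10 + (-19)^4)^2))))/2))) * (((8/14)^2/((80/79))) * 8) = 30968/185686761744135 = 0.00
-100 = -100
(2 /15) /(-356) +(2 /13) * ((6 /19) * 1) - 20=-19.95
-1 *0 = 0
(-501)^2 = 251001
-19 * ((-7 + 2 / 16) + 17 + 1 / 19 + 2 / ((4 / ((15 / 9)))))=-5021 / 24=-209.21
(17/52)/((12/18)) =51/104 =0.49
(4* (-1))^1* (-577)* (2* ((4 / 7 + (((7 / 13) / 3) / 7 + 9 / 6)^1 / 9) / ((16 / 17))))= 35714569 / 9828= 3633.96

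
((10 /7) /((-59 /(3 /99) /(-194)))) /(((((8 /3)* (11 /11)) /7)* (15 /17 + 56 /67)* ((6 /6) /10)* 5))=552415 /1270093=0.43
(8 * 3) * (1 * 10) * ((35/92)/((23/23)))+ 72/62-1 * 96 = -2520/713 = -3.53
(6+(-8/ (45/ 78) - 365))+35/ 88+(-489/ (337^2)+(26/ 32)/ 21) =-781648928479/ 2098755120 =-372.43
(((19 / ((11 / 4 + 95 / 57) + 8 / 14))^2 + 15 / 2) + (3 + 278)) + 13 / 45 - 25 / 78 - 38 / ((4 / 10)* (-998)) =31064265671867 / 102497778630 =303.07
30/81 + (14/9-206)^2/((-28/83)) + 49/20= -1404992017/11340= -123897.00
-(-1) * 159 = 159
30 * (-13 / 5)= -78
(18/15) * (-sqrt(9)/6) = -3/5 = -0.60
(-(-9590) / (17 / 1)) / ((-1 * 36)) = -4795 / 306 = -15.67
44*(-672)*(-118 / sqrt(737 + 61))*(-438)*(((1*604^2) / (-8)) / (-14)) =-829626606336*sqrt(798) / 133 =-176210781071.25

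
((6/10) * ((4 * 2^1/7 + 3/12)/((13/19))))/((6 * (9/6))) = 19/140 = 0.14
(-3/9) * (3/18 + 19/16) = -65/144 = -0.45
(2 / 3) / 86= 1 / 129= 0.01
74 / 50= 37 / 25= 1.48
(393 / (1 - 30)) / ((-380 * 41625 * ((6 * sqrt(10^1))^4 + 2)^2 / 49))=6419 / 2568254119667610000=0.00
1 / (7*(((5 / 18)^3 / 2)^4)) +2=18509305520787566 / 1708984375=10830587.92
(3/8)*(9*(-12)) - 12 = -105/2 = -52.50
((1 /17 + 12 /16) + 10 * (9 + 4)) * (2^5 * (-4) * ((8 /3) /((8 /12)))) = -1138560 /17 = -66974.12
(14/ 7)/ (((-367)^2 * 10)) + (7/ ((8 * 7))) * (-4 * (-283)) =141.50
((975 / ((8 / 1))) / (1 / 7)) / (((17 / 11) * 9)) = 25025 / 408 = 61.34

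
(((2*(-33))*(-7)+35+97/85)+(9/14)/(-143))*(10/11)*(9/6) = 254303757/374374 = 679.28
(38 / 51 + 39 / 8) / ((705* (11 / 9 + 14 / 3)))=2293 / 1693880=0.00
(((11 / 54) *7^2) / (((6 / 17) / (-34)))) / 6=-155771 / 972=-160.26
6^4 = 1296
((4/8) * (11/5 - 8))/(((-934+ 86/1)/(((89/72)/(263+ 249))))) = 2581/312606720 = 0.00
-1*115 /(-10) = 23 /2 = 11.50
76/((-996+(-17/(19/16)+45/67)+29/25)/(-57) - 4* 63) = -11488825/35419941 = -0.32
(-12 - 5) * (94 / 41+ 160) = -113118 / 41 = -2758.98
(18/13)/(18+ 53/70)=0.07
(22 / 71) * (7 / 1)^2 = 1078 / 71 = 15.18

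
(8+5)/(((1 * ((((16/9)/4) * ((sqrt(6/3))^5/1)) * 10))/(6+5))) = 1287 * sqrt(2)/320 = 5.69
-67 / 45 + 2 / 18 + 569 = 25543 / 45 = 567.62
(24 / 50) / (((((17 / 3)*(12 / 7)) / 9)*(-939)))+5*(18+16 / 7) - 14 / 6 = 276823702 / 2793525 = 99.09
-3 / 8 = -0.38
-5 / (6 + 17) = -0.22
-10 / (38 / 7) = -35 / 19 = -1.84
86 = 86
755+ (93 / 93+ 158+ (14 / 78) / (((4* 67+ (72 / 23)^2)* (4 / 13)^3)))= 25789640335 / 28215552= 914.02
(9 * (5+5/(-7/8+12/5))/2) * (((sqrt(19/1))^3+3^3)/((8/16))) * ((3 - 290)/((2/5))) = -123919425 * sqrt(19)/122 - 176096025/122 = -5870887.51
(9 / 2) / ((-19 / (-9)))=2.13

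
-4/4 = -1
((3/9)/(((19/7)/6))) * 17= 12.53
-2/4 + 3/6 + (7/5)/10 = 7/50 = 0.14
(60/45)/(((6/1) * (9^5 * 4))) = 1/1062882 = 0.00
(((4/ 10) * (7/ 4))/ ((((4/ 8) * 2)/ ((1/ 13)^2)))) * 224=784/ 845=0.93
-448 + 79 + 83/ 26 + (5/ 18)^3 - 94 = -34859155/ 75816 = -459.79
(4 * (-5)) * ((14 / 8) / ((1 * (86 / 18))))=-315 / 43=-7.33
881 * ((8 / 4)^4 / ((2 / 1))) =7048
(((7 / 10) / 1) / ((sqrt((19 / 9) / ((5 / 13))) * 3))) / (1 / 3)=21 * sqrt(1235) / 2470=0.30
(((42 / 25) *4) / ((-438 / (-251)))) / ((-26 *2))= -1757 / 23725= -0.07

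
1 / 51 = 0.02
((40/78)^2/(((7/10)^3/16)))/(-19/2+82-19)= 12800000/55822221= 0.23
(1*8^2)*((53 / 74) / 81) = 1696 / 2997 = 0.57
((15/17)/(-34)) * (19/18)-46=-159623/3468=-46.03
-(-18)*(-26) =-468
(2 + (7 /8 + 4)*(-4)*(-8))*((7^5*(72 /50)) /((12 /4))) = 31866072 /25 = 1274642.88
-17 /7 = -2.43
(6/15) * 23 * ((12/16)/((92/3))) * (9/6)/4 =27/320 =0.08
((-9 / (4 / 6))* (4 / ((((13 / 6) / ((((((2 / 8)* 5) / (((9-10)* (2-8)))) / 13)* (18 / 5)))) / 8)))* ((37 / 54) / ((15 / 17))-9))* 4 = 319728 / 845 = 378.38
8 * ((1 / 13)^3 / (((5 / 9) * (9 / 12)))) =96 / 10985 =0.01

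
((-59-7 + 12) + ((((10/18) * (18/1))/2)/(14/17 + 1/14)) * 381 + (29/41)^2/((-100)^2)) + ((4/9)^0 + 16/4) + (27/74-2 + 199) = 100550101454307/44159870000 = 2276.96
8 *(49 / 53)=392 / 53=7.40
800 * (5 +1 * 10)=12000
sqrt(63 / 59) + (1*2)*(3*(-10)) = -60 + 3*sqrt(413) / 59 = -58.97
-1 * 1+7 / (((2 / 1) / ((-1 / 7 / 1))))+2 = 1 / 2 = 0.50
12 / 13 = 0.92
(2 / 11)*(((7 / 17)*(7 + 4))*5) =70 / 17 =4.12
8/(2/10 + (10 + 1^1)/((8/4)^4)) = 640/71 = 9.01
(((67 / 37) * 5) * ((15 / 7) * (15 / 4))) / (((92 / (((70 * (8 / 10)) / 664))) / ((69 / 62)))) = 226125 / 3046432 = 0.07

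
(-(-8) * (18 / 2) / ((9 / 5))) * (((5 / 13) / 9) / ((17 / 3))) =200 / 663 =0.30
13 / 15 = 0.87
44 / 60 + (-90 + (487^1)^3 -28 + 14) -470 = 1732510946 / 15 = 115500729.73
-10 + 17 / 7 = -53 / 7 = -7.57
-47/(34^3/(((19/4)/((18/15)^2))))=-22325/5659776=-0.00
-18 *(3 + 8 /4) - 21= -111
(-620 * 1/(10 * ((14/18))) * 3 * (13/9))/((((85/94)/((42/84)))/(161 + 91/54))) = -4754191/153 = -31073.14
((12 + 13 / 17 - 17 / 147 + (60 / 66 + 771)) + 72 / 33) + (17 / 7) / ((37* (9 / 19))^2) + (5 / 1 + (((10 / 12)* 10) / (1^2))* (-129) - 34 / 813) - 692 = -268553596343782 / 275356570797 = -975.29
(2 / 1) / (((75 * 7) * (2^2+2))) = 1 / 1575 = 0.00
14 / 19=0.74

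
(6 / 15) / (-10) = -1 / 25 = -0.04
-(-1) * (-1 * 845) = -845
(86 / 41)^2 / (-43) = -172 / 1681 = -0.10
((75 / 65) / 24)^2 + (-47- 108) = -1676455 / 10816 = -155.00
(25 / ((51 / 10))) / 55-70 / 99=-1040 / 1683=-0.62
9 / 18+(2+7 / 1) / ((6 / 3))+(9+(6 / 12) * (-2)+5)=18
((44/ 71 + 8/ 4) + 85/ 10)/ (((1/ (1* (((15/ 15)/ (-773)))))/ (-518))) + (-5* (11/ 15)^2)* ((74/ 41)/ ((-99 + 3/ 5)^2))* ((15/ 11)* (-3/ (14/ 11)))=28417631869423/ 3812851972944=7.45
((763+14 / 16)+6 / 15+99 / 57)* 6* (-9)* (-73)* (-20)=-1147455099 / 19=-60392373.63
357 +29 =386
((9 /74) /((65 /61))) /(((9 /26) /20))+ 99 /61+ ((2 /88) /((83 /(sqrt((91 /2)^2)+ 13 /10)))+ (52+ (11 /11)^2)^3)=3067990099749 /20606410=148885.23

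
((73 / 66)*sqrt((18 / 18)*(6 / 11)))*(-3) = -73*sqrt(66) / 242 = -2.45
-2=-2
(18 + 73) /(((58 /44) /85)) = 170170 /29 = 5867.93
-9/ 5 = -1.80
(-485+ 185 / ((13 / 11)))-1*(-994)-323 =342.54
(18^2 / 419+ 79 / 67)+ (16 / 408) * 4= 3019843 / 1431723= 2.11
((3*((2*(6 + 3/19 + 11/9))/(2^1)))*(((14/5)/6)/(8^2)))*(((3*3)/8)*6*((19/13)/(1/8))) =13251/1040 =12.74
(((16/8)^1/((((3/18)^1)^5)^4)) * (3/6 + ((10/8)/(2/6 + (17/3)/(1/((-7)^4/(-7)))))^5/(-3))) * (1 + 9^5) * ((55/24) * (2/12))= 82460337317462022052.95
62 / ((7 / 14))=124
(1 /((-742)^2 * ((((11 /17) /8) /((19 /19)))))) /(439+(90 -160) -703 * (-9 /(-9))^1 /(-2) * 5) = 68 /6439258903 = 0.00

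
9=9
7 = 7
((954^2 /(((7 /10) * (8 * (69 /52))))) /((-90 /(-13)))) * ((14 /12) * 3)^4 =488487909 /184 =2654825.59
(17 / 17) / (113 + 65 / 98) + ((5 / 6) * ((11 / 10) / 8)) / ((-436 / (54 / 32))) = 20773975 / 2486581248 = 0.01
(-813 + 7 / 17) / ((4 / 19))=-131233 / 34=-3859.79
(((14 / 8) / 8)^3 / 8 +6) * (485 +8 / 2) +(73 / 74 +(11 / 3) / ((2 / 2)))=85527500129 / 29097984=2939.29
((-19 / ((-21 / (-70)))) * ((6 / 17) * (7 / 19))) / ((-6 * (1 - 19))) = -35 / 459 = -0.08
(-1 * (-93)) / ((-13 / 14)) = -1302 / 13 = -100.15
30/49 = 0.61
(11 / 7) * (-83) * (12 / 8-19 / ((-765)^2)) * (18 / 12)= -1602896581 / 5462100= -293.46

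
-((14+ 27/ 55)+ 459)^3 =-17661313666088/ 166375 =-106153650.89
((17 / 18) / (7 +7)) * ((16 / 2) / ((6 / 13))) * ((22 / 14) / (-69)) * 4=-9724 / 91287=-0.11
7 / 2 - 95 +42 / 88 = -4005 / 44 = -91.02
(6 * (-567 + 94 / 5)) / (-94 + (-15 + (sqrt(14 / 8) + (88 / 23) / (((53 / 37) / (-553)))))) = 16292076404 * sqrt(7) / 24921225108595 + 51681273027848 / 24921225108595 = 2.08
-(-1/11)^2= -1/121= -0.01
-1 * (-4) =4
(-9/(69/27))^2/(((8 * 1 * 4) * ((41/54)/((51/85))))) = 531441/1735120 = 0.31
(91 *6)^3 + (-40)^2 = 162772936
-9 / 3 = -3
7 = 7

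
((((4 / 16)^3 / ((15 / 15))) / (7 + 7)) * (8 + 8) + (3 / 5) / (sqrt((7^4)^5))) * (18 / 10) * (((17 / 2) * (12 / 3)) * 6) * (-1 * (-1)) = 92611539081 / 14123762450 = 6.56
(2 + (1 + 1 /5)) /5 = 16 /25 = 0.64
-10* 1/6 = -5/3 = -1.67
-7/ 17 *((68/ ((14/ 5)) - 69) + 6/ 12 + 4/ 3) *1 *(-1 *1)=-1801/ 102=-17.66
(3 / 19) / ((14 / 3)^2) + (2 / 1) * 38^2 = 10754939 / 3724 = 2888.01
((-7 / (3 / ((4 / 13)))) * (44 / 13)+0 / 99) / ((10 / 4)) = -2464 / 2535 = -0.97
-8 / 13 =-0.62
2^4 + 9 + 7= 32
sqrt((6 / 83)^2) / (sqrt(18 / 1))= sqrt(2) / 83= 0.02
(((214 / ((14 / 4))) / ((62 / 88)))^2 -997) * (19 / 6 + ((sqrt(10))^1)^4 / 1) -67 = 63481732717 / 94178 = 674061.17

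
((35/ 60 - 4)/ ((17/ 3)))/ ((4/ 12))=-123/ 68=-1.81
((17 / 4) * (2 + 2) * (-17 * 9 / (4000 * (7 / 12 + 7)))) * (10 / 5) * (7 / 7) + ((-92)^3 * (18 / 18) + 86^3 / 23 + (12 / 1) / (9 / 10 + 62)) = -494366590582001 / 658248500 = -751033.37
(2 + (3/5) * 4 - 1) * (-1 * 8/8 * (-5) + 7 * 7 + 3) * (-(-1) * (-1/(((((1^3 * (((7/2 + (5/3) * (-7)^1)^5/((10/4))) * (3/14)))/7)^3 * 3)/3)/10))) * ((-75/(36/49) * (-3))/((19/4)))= 5550794956800000/3909821048582988049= 0.00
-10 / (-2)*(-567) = -2835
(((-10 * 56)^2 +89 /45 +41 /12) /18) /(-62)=-56448971 /200880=-281.01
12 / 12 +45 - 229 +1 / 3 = -548 / 3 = -182.67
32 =32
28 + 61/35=1041/35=29.74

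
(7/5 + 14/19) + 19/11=4038/1045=3.86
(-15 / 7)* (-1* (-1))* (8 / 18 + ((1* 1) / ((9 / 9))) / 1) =-65 / 21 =-3.10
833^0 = 1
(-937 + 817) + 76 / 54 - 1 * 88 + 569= 9785 / 27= 362.41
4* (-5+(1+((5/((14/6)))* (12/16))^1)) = -67/7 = -9.57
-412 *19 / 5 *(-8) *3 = 187872 / 5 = 37574.40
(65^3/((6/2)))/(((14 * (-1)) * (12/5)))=-1373125/504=-2724.45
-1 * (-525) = 525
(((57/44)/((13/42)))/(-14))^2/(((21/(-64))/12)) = -467856/143143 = -3.27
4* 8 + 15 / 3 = 37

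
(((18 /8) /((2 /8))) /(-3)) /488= -3 /488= -0.01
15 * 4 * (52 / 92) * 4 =3120 / 23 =135.65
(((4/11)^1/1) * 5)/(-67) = -20/737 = -0.03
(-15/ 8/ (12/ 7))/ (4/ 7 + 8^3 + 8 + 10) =-245/ 118848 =-0.00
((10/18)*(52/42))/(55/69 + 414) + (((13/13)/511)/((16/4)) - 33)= -17373762559/526511916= -33.00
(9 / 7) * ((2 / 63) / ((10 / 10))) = 2 / 49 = 0.04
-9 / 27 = -1 / 3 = -0.33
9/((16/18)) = 81/8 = 10.12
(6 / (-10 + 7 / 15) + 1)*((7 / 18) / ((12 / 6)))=371 / 5148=0.07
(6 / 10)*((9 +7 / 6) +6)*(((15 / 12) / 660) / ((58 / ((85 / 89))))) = 1649 / 5451072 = 0.00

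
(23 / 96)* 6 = 1.44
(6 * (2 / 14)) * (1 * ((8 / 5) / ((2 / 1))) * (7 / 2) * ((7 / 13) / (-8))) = -21 / 130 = -0.16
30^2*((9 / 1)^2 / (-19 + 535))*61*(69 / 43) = 25569675 / 1849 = 13828.92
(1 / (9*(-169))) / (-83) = 1 / 126243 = 0.00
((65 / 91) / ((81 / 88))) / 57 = 0.01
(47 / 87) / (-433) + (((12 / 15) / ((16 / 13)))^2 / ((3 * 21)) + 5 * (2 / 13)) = 3186819329 / 4113673200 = 0.77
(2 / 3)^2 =4 / 9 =0.44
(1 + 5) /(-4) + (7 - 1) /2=3 /2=1.50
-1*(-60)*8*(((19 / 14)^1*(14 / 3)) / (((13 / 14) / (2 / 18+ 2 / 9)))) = 1091.28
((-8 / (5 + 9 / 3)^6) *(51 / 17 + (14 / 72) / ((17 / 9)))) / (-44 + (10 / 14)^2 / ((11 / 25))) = 113729 / 51451920384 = 0.00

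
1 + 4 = 5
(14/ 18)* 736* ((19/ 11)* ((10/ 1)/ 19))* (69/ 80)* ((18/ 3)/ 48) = 3703/ 66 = 56.11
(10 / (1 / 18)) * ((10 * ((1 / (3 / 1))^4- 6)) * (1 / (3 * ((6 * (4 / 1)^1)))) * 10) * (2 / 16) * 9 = -60625 / 36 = -1684.03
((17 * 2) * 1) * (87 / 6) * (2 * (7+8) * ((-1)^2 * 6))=88740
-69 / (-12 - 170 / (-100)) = 690 / 103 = 6.70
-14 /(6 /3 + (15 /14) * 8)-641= -23766 /37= -642.32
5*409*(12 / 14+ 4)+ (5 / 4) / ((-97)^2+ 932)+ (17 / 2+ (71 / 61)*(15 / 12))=87807102139 / 8831214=9942.81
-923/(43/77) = -71071/43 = -1652.81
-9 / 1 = -9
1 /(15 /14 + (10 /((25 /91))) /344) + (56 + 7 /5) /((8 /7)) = 14478583 /283480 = 51.07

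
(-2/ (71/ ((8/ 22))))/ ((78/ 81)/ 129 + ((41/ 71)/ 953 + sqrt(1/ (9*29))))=366179681777022/ 16682178787349075 - 521506636966314*sqrt(29)/ 16682178787349075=-0.15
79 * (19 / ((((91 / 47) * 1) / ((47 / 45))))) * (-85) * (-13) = 56367053 / 63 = 894715.13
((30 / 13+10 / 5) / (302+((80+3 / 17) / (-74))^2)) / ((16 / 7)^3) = 949934041 / 798374049408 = 0.00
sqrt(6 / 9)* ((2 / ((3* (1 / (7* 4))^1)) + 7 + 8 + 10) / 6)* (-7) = -917* sqrt(6) / 54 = -41.60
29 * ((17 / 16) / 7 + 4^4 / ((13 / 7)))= 5826825 / 1456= 4001.94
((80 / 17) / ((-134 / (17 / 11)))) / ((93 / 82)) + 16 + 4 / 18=3325822 / 205623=16.17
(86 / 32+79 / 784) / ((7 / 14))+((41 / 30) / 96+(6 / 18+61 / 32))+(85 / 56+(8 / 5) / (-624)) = 17145143 / 1834560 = 9.35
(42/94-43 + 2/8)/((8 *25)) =-7953/37600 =-0.21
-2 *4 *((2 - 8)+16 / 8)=32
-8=-8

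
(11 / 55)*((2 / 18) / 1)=1 / 45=0.02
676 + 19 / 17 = 11511 / 17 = 677.12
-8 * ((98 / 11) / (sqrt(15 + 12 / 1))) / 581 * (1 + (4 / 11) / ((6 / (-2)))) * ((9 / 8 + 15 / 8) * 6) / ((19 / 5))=-32480 * sqrt(3) / 572451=-0.10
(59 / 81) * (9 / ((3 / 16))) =944 / 27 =34.96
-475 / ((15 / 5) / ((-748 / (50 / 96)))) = 227392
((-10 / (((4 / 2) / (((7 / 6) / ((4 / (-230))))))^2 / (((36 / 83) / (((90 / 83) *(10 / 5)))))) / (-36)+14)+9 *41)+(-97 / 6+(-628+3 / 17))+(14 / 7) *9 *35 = 76056617 / 176256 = 431.51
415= 415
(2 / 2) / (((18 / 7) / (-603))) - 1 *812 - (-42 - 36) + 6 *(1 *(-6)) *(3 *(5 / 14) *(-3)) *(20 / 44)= -141049 / 154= -915.90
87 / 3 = 29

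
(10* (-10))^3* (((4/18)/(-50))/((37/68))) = 2720000/333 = 8168.17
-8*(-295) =2360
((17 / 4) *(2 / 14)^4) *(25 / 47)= 425 / 451388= 0.00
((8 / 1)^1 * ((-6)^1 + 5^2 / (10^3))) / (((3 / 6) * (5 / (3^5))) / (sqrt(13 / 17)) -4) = 116154 * sqrt(221) / 49128343 + 2935443888 / 245641715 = 11.99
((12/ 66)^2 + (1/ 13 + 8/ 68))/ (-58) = -0.00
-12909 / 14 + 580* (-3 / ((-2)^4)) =-28863 / 28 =-1030.82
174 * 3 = 522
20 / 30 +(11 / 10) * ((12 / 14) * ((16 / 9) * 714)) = 1197.47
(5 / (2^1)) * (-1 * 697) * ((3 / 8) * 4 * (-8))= 20910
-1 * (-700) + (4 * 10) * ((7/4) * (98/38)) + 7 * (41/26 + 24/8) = 450807/494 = 912.56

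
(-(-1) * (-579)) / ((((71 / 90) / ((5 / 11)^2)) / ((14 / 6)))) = -3039750 / 8591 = -353.83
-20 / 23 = -0.87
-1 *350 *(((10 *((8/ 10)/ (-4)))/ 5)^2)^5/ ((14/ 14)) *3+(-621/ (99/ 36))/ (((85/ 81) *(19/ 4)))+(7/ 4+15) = -159127557821/ 5551562500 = -28.66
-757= -757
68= 68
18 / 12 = 3 / 2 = 1.50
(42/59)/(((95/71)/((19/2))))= 1491/295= 5.05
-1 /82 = -0.01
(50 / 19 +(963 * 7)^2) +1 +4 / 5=4316903116 / 95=45441085.43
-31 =-31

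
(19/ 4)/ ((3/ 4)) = 19/ 3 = 6.33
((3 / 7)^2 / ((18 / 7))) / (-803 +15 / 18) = -3 / 33691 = -0.00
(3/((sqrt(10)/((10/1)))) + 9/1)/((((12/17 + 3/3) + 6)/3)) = 459/131 + 153 *sqrt(10)/131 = 7.20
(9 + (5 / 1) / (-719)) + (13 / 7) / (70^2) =221793147 / 24661700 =8.99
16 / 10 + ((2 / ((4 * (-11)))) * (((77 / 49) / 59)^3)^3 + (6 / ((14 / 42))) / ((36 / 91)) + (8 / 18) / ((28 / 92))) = 48.56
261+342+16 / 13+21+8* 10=9168 / 13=705.23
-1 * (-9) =9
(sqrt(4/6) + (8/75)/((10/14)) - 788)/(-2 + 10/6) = 295444/125 - sqrt(6) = 2361.10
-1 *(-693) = 693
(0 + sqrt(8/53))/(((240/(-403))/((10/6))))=-403 * sqrt(106)/3816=-1.09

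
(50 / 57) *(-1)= -50 / 57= -0.88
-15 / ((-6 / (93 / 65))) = 93 / 26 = 3.58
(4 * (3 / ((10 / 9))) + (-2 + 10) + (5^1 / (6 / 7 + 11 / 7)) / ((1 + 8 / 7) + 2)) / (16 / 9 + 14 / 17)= 428103 / 57710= 7.42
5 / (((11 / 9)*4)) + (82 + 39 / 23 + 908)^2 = 22891044969 / 23276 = 983461.29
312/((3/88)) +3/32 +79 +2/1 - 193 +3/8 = 289295/32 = 9040.47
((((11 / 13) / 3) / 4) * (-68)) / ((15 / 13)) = -187 / 45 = -4.16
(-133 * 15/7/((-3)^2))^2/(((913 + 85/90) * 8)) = 9025/65804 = 0.14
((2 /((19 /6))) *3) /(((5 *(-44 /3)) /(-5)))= 27 /209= 0.13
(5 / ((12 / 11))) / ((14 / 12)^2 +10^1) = 165 / 409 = 0.40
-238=-238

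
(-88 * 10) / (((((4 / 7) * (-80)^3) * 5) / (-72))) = -693 / 16000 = -0.04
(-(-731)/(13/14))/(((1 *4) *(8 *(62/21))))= 107457/12896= 8.33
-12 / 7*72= -864 / 7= -123.43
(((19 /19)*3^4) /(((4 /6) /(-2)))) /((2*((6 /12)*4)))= -243 /4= -60.75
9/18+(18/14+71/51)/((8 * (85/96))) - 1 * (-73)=1494553/20230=73.88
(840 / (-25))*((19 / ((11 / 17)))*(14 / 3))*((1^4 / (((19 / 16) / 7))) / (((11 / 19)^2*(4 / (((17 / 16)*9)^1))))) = -193576.93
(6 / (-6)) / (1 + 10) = -1 / 11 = -0.09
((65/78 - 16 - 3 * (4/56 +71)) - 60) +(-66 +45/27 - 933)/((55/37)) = -33576/35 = -959.31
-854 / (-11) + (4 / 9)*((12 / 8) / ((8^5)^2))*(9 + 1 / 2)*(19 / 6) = 16505559322499 / 212600881152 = 77.64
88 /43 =2.05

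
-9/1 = -9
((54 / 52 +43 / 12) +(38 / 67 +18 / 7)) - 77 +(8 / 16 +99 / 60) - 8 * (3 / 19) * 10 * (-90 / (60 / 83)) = 5232194941 / 3475290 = 1505.54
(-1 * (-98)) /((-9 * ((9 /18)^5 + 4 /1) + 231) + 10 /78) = 122304 /243169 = 0.50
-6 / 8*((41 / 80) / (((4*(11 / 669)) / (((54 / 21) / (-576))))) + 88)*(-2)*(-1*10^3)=-5201910825 / 39424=-131947.82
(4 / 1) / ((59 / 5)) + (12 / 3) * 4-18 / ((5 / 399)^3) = -67459392838 / 7375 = -9147036.32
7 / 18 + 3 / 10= 31 / 45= 0.69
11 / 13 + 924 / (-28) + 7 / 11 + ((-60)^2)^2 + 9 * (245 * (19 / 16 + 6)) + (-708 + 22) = 12975130.92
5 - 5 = 0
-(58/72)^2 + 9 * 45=404.35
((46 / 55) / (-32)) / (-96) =23 / 84480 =0.00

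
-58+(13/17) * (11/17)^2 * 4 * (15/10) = -56.08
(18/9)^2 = 4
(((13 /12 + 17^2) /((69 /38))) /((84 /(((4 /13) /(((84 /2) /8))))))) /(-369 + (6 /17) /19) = -42725794 /141435787311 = -0.00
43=43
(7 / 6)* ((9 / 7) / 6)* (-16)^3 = -1024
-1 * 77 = -77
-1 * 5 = -5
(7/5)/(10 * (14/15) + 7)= 3/35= 0.09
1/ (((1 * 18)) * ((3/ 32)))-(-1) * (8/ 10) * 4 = 512/ 135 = 3.79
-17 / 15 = -1.13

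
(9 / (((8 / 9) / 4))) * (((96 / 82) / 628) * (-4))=-1944 / 6437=-0.30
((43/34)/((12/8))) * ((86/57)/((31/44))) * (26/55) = 384592/450585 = 0.85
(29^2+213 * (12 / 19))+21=996.53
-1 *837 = -837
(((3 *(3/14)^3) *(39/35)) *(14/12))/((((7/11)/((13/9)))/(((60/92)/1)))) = 50193/883568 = 0.06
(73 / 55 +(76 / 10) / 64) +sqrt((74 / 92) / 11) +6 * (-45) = -94531 / 352 +sqrt(18722) / 506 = -268.28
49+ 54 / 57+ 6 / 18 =2866 / 57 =50.28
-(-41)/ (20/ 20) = 41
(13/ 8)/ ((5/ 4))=13/ 10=1.30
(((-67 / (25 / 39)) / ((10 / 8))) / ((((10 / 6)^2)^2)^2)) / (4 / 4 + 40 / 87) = -5966074764 / 6201171875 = -0.96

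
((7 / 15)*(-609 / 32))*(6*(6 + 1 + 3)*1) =-4263 / 8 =-532.88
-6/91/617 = -6/56147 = -0.00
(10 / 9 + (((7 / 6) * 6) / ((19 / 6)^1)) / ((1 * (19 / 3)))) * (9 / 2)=6.57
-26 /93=-0.28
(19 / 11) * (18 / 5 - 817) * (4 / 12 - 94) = 21713713 / 165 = 131598.26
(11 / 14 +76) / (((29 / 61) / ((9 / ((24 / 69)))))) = 13574025 / 3248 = 4179.19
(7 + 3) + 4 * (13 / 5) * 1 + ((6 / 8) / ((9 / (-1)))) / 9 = 11011 / 540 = 20.39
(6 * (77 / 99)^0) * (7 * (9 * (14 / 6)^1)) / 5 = 882 / 5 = 176.40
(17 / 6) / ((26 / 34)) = 289 / 78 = 3.71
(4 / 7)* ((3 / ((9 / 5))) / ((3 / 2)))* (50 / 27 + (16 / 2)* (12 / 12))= 6.26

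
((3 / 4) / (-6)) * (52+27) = -79 / 8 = -9.88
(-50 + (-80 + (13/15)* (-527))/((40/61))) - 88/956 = -868.61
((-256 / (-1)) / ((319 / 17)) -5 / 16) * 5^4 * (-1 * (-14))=297661875 / 2552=116638.67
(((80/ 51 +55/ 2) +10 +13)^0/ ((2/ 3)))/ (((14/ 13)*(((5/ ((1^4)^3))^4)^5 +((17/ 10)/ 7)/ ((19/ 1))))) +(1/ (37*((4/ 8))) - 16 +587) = 1786649703979492472657/ 3128687540690104586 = 571.05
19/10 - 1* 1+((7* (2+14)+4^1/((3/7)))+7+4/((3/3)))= 3997/30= 133.23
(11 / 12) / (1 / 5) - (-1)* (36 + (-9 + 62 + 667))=9127 / 12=760.58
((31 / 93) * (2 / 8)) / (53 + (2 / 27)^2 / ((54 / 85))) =6561 / 4173476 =0.00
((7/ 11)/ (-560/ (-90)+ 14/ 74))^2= 110889/ 11256025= 0.01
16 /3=5.33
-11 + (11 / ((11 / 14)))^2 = 185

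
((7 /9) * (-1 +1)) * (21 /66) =0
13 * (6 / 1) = 78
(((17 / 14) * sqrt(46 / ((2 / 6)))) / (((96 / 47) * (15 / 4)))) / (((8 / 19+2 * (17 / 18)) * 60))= 15181 * sqrt(138) / 13272000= 0.01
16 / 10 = 8 / 5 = 1.60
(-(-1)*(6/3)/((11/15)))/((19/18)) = 540/209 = 2.58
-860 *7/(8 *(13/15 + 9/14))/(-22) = 158025/6974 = 22.66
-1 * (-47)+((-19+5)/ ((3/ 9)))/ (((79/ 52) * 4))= 3167/ 79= 40.09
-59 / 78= -0.76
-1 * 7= -7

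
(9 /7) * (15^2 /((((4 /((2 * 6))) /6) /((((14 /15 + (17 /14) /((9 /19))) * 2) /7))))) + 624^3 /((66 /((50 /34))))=347579205210 /64141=5418986.38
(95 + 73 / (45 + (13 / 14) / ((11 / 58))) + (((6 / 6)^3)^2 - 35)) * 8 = 959932 / 1921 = 499.70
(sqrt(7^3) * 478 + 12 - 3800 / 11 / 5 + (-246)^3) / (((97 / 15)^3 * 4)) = -138169904625 / 10039403 + 5646375 * sqrt(7) / 1825346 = -13754.58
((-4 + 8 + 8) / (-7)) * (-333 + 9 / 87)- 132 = 438.68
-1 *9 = -9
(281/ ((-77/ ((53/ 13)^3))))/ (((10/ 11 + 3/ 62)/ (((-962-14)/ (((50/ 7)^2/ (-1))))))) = -4430099540552/ 896650625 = -4940.72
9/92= 0.10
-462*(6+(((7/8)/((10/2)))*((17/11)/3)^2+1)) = -2148601/660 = -3255.46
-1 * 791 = -791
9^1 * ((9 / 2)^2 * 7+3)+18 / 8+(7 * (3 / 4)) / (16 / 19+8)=1305.59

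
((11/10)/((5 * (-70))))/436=-11/1526000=-0.00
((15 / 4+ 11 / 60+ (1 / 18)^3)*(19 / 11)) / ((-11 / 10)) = -2179319 / 352836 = -6.18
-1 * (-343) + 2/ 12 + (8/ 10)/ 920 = 591964/ 1725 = 343.17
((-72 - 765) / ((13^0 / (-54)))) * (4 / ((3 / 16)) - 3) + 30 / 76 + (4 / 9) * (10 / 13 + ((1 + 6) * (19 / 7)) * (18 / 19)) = 3684127823 / 4446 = 828638.74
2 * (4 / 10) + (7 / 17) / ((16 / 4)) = 307 / 340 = 0.90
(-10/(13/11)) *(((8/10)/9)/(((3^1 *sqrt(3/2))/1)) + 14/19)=-1540/247-88 *sqrt(6)/1053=-6.44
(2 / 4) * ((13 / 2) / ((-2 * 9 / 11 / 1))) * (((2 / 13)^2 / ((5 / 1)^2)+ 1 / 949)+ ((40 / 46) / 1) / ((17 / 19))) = -1291870217 / 667906200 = -1.93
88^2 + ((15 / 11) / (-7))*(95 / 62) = 36968431 / 4774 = 7743.70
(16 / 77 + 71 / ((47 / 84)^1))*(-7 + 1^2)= -2759880 / 3619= -762.61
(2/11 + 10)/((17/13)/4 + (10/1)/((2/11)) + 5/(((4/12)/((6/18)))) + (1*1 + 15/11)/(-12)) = 17472/103183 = 0.17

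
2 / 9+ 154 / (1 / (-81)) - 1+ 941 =-103804 / 9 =-11533.78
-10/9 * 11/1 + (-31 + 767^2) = 5294212/9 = 588245.78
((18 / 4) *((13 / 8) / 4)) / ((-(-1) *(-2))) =-0.91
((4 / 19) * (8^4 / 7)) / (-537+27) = -8192 / 33915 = -0.24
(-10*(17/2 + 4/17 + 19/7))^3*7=-2529353515625/240737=-10506708.63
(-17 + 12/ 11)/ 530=-35/ 1166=-0.03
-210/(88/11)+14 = -49/4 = -12.25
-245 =-245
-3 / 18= -1 / 6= -0.17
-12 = -12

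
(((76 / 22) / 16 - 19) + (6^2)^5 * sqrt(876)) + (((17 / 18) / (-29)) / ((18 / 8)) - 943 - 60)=-211218025 / 206712 + 120932352 * sqrt(219)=1789634358.24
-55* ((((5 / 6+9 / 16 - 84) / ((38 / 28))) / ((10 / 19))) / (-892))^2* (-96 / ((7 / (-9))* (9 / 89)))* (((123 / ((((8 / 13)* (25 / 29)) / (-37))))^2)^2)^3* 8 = -934725477518401384617010380420108963158285136682713799289112579826655433403758143079 / 651807948800000000000000000000000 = -1434050442679108034555178000000000000000000000000000.00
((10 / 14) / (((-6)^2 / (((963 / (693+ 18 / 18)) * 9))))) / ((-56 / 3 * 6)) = -4815 / 2176384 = -0.00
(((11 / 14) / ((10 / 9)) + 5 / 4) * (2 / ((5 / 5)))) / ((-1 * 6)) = -137 / 210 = -0.65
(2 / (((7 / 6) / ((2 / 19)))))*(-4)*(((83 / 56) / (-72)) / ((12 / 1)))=83 / 67032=0.00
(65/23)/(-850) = -13/3910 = -0.00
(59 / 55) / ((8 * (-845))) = -59 / 371800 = -0.00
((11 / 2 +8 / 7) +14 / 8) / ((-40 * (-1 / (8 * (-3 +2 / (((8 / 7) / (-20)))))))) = -893 / 14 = -63.79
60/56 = 15/14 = 1.07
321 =321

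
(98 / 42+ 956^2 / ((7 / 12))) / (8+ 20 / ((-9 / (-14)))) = 98705235 / 2464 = 40058.94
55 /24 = 2.29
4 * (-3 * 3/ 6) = -6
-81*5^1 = -405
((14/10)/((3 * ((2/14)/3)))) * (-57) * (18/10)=-25137/25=-1005.48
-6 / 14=-3 / 7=-0.43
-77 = -77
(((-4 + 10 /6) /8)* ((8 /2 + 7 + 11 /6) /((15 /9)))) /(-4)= 539 /960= 0.56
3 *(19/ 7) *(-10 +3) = -57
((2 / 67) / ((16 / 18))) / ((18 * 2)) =1 / 1072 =0.00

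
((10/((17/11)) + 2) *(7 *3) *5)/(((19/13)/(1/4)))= 49140/323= 152.14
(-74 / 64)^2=1369 / 1024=1.34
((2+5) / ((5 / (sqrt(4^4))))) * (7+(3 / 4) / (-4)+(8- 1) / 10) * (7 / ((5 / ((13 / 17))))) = 382837 / 2125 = 180.16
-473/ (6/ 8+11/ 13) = -24596/ 83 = -296.34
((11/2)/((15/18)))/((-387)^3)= -11/96601005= -0.00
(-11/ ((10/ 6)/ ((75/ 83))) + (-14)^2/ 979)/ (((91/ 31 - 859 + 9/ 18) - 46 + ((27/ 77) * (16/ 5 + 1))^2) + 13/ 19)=151717771150/ 23656964025929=0.01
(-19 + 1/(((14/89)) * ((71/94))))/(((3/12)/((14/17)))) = -42080/1207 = -34.86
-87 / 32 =-2.72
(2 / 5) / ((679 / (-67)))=-134 / 3395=-0.04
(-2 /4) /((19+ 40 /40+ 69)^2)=-1 /15842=-0.00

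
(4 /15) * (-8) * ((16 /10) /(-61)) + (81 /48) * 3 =374671 /73200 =5.12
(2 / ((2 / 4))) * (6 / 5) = 24 / 5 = 4.80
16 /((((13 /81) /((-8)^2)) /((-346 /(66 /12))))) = -57397248 /143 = -401379.36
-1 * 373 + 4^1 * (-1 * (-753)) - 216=2423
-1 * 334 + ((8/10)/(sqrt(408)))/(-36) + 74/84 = -13991/42 - sqrt(102)/9180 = -333.12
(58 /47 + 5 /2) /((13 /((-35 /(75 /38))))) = -1197 /235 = -5.09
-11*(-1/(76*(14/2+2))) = 11/684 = 0.02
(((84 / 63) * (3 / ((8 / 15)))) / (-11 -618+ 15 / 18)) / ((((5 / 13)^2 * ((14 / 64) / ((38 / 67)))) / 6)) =-11097216 / 8838305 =-1.26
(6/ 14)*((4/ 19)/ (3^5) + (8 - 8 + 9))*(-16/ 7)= -664912/ 75411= -8.82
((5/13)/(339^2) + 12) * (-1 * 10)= -179276810/1493973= -120.00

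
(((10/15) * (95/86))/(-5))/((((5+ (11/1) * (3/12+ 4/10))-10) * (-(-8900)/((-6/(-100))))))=-19/41140250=-0.00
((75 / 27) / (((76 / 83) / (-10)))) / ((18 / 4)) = -10375 / 1539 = -6.74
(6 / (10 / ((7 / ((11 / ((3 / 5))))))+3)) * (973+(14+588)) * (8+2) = 1984500 / 613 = 3237.36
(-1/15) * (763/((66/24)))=-3052/165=-18.50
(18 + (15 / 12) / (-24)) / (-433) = -1723 / 41568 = -0.04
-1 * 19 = -19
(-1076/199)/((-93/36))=12912/6169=2.09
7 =7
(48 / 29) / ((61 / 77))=3696 / 1769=2.09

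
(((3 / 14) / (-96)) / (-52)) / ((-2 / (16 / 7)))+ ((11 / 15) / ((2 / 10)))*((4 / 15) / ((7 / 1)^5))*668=0.04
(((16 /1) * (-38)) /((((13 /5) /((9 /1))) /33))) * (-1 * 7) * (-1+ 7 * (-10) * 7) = -238707581.54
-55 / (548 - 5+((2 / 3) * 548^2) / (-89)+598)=14685 / 295961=0.05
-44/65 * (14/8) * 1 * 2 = -154/65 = -2.37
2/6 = 1/3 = 0.33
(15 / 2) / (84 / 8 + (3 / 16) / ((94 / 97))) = 3760 / 5361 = 0.70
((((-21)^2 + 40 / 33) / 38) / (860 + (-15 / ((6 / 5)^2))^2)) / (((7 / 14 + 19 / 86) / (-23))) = -346379448 / 903593735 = -0.38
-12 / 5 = -2.40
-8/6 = -4/3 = -1.33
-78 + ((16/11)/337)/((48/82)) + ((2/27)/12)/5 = -234182413/3002670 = -77.99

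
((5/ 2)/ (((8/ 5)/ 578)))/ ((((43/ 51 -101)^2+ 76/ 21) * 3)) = 8769705/ 292332064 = 0.03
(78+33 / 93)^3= 14331199589 / 29791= 481058.02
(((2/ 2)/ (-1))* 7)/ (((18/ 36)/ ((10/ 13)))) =-140/ 13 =-10.77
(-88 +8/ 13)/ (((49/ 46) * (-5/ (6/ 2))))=156768/ 3185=49.22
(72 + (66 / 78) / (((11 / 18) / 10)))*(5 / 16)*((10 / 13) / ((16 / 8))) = 6975 / 676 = 10.32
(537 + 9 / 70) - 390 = 10299 / 70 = 147.13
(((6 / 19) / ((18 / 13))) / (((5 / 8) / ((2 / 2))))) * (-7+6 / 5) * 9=-9048 / 475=-19.05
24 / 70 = 12 / 35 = 0.34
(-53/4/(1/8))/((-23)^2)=-106/529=-0.20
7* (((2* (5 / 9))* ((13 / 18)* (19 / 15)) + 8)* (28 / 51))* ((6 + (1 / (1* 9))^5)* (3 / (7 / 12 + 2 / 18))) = 121717622096 / 135517455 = 898.17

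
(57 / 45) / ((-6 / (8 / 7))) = -76 / 315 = -0.24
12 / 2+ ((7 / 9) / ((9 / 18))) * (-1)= 40 / 9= 4.44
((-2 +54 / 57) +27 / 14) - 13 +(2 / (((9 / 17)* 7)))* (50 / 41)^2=-45561025 / 4024314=-11.32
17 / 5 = 3.40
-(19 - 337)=318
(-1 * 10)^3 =-1000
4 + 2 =6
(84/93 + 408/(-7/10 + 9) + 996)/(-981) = -1.07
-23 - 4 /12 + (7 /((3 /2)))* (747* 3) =31304 /3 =10434.67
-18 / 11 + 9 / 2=63 / 22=2.86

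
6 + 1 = 7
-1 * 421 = -421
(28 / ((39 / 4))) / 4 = 28 / 39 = 0.72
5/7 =0.71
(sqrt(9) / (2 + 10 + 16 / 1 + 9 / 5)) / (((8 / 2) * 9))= 5 / 1788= 0.00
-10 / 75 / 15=-2 / 225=-0.01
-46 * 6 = -276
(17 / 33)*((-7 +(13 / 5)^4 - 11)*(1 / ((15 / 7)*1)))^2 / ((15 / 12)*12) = 249625710593 / 43505859375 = 5.74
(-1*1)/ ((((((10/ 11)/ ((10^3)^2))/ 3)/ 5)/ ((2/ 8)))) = -4125000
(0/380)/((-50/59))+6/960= 1/160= 0.01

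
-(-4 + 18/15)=14/5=2.80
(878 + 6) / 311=884 / 311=2.84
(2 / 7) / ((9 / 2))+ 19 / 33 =443 / 693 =0.64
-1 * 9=-9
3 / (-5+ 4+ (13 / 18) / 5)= -270 / 77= -3.51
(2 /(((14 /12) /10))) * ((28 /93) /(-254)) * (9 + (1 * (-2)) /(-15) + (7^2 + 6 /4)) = -14312 /11811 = -1.21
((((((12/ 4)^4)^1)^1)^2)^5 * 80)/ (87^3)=36022712471279789040/ 24389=1477006538655942.80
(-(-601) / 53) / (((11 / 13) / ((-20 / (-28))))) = 39065 / 4081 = 9.57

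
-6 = -6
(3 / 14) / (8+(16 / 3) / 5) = 45 / 1904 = 0.02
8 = 8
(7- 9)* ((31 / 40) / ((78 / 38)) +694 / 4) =-271249 / 780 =-347.76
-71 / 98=-0.72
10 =10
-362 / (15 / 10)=-724 / 3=-241.33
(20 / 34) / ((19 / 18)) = 180 / 323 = 0.56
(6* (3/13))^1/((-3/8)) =-48/13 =-3.69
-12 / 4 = -3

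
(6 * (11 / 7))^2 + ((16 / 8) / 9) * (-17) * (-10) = 55864 / 441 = 126.68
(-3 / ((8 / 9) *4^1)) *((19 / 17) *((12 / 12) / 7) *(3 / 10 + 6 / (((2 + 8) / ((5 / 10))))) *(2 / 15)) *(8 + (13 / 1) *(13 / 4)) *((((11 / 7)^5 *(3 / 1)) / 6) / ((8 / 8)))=-16606451763 / 6400105600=-2.59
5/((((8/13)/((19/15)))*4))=2.57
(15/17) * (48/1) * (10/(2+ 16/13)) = 15600/119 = 131.09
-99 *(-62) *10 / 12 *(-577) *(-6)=17708130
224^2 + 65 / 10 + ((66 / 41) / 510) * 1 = 349772047 / 6970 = 50182.50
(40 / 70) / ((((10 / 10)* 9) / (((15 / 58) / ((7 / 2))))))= 20 / 4263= 0.00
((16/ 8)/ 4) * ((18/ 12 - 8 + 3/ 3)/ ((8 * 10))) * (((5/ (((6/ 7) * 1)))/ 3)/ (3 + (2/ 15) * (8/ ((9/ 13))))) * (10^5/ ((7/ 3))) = -1546875/ 2452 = -630.86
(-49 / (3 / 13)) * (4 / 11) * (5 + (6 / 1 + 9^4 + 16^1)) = -5595408 / 11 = -508673.45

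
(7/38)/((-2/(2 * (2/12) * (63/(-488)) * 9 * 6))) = 3969/18544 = 0.21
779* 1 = 779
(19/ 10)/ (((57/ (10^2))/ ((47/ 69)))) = 470/ 207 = 2.27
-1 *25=-25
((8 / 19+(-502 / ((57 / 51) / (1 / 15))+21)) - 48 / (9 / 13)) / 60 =-1.30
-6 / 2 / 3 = -1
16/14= 8/7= 1.14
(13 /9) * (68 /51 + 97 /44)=6071 /1188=5.11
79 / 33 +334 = 11101 / 33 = 336.39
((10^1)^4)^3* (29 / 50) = 580000000000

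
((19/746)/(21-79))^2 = 361/1872119824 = 0.00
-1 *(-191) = 191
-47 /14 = -3.36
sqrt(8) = 2*sqrt(2) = 2.83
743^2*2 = 1104098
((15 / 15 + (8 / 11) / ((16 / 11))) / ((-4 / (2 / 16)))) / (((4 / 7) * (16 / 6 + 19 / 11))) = -693 / 37120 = -0.02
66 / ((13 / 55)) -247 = 419 / 13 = 32.23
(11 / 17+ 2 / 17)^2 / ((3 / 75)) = 4225 / 289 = 14.62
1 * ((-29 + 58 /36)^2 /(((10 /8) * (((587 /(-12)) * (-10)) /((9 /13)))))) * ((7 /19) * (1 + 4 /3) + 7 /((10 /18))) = 1864671928 /163112625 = 11.43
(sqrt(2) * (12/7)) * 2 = 24 * sqrt(2)/7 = 4.85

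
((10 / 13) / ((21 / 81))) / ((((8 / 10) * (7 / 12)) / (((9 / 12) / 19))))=6075 / 24206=0.25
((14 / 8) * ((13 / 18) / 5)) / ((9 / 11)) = 1001 / 3240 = 0.31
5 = 5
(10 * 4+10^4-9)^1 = 10031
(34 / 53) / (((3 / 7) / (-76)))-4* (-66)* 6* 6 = 1493048 / 159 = 9390.24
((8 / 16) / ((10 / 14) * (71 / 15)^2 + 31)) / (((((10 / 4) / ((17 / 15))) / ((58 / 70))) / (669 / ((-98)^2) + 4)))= 11561343 / 710984120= 0.02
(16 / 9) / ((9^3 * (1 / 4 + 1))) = 64 / 32805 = 0.00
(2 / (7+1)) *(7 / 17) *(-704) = -1232 / 17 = -72.47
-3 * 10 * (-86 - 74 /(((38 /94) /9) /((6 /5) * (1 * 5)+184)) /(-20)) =-466950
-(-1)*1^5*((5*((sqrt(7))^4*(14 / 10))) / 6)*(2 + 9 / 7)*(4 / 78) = 1127 / 117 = 9.63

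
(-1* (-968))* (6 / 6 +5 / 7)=11616 / 7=1659.43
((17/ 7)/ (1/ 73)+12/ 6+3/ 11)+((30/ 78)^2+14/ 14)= 180.71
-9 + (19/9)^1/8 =-629/72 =-8.74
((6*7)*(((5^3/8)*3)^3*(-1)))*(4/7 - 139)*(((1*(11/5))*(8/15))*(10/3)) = 37473046875/16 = 2342065429.69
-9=-9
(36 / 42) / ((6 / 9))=9 / 7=1.29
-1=-1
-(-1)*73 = 73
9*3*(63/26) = 1701/26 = 65.42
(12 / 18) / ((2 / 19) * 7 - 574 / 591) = -3743 / 1316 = -2.84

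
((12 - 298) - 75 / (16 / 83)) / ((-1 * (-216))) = -10801 / 3456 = -3.13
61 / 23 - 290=-6609 / 23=-287.35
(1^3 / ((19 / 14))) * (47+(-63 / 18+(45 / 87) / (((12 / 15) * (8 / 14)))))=144963 / 4408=32.89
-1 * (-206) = 206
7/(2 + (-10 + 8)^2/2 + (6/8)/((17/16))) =119/80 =1.49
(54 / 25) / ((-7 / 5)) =-54 / 35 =-1.54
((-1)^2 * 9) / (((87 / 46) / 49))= 6762 / 29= 233.17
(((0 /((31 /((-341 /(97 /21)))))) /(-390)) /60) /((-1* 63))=0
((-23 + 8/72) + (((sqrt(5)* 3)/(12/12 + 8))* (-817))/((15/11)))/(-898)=103/4041 + 8987* sqrt(5)/40410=0.52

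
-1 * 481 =-481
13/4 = 3.25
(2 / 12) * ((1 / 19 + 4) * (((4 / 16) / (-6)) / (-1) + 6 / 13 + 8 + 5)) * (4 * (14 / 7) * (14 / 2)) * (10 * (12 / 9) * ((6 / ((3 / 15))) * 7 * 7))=22253908600 / 2223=10010755.11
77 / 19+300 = 5777 / 19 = 304.05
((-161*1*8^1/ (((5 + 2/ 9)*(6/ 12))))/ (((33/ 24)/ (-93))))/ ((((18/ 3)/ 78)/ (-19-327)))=-77585534208/ 517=-150068731.54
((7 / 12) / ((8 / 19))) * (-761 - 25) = -17423 / 16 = -1088.94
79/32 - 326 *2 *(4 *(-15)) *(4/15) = 333903/32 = 10434.47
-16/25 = -0.64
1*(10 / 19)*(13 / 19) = 0.36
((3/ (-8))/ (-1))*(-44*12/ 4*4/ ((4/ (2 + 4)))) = -297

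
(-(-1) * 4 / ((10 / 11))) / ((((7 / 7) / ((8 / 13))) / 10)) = 352 / 13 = 27.08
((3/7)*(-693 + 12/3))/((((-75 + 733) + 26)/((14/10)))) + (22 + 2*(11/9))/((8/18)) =62011/1140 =54.40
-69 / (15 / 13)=-299 / 5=-59.80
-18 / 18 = -1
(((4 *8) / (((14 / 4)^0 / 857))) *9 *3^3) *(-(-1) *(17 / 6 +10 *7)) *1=485363664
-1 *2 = -2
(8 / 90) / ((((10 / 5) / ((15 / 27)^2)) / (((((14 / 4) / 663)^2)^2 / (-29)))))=-0.00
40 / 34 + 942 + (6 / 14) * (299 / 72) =2698795 / 2856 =944.96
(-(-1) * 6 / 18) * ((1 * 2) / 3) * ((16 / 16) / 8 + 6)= 1.36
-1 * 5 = -5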